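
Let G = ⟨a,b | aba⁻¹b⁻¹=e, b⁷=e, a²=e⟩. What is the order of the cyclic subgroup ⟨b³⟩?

|⟨b³⟩| equals the order of b³. Compute successive powers until reaching e:
  (b³)¹ = b³, (b³)² = b⁶, (b³)³ = b², (b³)⁴ = b⁵, (b³)⁵ = b, (b³)⁶ = b⁴, (b³)⁷ = e.
The smallest positive k with (b³)ᵏ = e is 7, so |⟨b³⟩| = 7.

Answer: 7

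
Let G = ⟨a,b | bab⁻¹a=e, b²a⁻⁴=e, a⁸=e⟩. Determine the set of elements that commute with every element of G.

An element z ∈ Z(G) iff z commutes with every generator.
For example a⁴ is central: (a⁴)·a = a⁵ = a·(a⁴); (a⁴)·b = b⁻¹ = b·(a⁴).
Whereas a ∉ Z(G) since a·b = ab ≠ a³b⁻¹ = b·a.
Checking each of the 16 elements this way gives Z(G) = {e, a⁴}, of order 2.

Answer: {e, a⁴}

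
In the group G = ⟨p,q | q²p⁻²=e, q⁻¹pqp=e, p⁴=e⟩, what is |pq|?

Compute successive powers until reaching e:
  (pq)¹ = pq, (pq)² = p², (pq)³ = pq⁻¹, (pq)⁴ = e.
The smallest positive k with (pq)ᵏ = e is 4.

Answer: 4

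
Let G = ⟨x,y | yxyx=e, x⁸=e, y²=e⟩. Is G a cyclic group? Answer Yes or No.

Every cyclic group is abelian. But x·y = xy while y·x = x⁷y, so x·y ≠ y·x and G is not abelian. Hence G is not cyclic.

Answer: No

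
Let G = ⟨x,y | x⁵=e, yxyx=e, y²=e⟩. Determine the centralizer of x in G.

⟨x⟩ ⊆ C_G(x) since powers of x commute with x; so |C_G(x)| ≥ |⟨x⟩| = 5.
By orbit–stabilizer, |C_G(x)| = |G| / |conj. class of x| = 10 / 2 = 5.
The 5 elements commuting with x are {e, x, x², x³, x⁴}.

Answer: {e, x, x², x³, x⁴}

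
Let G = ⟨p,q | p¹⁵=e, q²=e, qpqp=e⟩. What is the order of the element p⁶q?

Compute successive powers until reaching e:
  (p⁶q)¹ = p⁶q, (p⁶q)² = e.
The smallest positive k with (p⁶q)ᵏ = e is 2.

Answer: 2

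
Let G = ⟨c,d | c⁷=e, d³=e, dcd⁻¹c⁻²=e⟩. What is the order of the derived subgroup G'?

G' = [G, G] is generated by all commutators. The generator-pair commutators are: [c, d] = c⁶.
The subgroup they normally generate is {e, c, c², c³, c⁴, c⁵, c⁶}, of order 7.
Check: |G/G'| = 21/7 = 3 is the order of the abelianisation.

Answer: 7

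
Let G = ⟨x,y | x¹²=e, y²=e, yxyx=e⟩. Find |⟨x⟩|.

|⟨x⟩| equals the order of x. Compute successive powers until reaching e:
  x¹ = x, x² = x², x³ = x³, x⁴ = x⁴, x⁵ = x⁵, x⁶ = x⁶, x⁷ = x⁷, x⁸ = x⁸, x⁹ = x⁹, x¹⁰ = x¹⁰, x¹¹ = x¹¹, x¹² = e.
The smallest positive k with xᵏ = e is 12, so |⟨x⟩| = 12.

Answer: 12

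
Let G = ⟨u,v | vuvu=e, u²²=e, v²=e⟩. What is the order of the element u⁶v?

Compute successive powers until reaching e:
  (u⁶v)¹ = u⁶v, (u⁶v)² = e.
The smallest positive k with (u⁶v)ᵏ = e is 2.

Answer: 2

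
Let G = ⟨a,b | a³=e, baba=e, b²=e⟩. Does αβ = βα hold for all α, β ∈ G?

a·b = ab but b·a = a²b, so a·b ≠ b·a and G is not abelian.

Answer: No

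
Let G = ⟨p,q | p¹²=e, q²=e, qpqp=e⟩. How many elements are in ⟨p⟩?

|⟨p⟩| equals the order of p. Compute successive powers until reaching e:
  p¹ = p, p² = p², p³ = p³, p⁴ = p⁴, p⁵ = p⁵, p⁶ = p⁶, p⁷ = p⁷, p⁸ = p⁸, p⁹ = p⁹, p¹⁰ = p¹⁰, p¹¹ = p¹¹, p¹² = e.
The smallest positive k with pᵏ = e is 12, so |⟨p⟩| = 12.

Answer: 12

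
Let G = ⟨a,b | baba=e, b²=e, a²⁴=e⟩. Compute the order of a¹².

Compute successive powers until reaching e:
  (a¹²)¹ = a¹², (a¹²)² = e.
The smallest positive k with (a¹²)ᵏ = e is 2.

Answer: 2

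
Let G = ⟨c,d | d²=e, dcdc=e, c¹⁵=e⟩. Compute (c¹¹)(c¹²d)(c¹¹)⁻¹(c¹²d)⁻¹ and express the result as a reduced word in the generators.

[(c¹¹), (c¹²d)] = (c¹¹)·(c¹²d)·(c¹¹)⁻¹·(c¹²d)⁻¹.
  (c¹¹) · (c¹²d) = c⁸d
  (c⁸d) · (c⁴) = c⁴d
  (c⁴d) · (c¹²d) = c⁷

Answer: c⁷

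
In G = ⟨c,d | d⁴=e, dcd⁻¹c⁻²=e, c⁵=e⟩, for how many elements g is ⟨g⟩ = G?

⟨g⟩ = G would require ord(g) = |G| = 20, but the maximum element order in G is 5 < 20. So G is not cyclic and no single element generates it: the count is 0.

Answer: 0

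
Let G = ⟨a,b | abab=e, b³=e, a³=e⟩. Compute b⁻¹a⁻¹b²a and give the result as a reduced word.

Multiply left to right, reducing at each step:
  (b²) · a⁻¹ = ab
  (ab) · b² = a
  a · a = a²

Answer: a²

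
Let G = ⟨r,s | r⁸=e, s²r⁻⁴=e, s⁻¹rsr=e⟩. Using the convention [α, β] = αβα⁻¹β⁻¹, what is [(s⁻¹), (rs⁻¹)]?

[(s⁻¹), (rs⁻¹)] = (s⁻¹)·(rs⁻¹)·(s⁻¹)⁻¹·(rs⁻¹)⁻¹.
  (s⁻¹) · (rs⁻¹) = r³
  (r³) · s = r³s
  (r³s) · (rs) = r⁶

Answer: r⁶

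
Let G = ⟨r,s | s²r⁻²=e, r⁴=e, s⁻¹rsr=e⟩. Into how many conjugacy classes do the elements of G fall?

The conjugacy classes (representative and size) are:
  [e] (size 1), [r³] (size 2), [r²] (size 1), [s⁻¹] (size 2), [rs⁻¹] (size 2).
Class equation: 1 + 2 + 1 + 2 + 2 = 8 = |G|. So G has 5 conjugacy classes.

Answer: 5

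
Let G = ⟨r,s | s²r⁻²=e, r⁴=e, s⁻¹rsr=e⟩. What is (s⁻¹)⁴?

Compute successive powers of (s⁻¹), reducing at each step:
  (s⁻¹)²: (s⁻¹) · s⁻¹ = r²
  (s⁻¹)³: (r²) · s⁻¹ = s
  (s⁻¹)⁴: s · s⁻¹ = e

Answer: e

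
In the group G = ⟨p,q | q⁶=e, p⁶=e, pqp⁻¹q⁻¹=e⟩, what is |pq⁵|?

Compute successive powers until reaching e:
  (pq⁵)¹ = pq⁵, (pq⁵)² = p²q⁴, (pq⁵)³ = p³q³, (pq⁵)⁴ = p⁴q², (pq⁵)⁵ = p⁵q, (pq⁵)⁶ = e.
The smallest positive k with (pq⁵)ᵏ = e is 6.

Answer: 6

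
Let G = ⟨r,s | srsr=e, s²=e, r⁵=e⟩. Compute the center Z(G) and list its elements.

An element z ∈ Z(G) iff z commutes with every generator.
For example e is central: e·r = r = r·e; e·s = s = s·e.
Whereas r ∉ Z(G) since r·s = rs ≠ r⁴s = s·r.
Checking each of the 10 elements this way gives Z(G) = {e}, of order 1.

Answer: {e}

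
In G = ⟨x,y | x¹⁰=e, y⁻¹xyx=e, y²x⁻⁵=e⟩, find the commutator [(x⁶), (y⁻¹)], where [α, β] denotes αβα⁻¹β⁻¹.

[(x⁶), (y⁻¹)] = (x⁶)·(y⁻¹)·(x⁶)⁻¹·(y⁻¹)⁻¹.
  (x⁶) · (y⁻¹) = xy
  (xy) · (x⁴) = x²y⁻¹
  (x²y⁻¹) · y = x²

Answer: x²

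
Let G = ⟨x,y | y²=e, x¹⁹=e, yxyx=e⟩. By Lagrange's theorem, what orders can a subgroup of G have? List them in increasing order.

|G| = 38 = 2 · 19. By Lagrange's theorem the order of any subgroup divides 38; the divisors of 38 are 1, 2, 19, 38.

Answer: 1, 2, 19, 38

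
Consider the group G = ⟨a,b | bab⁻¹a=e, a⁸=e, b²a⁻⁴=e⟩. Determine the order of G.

Enumerate words in the generators, reducing via the relations: the distinct elements are
  {a, b, e, ab, a², a³, a⁴, a⁵, a⁶, a⁷, a²b, a³b, b⁻¹, ab⁻¹, a²b⁻¹, a³b⁻¹}.
No further products give new elements, so |G| = 16.

Answer: 16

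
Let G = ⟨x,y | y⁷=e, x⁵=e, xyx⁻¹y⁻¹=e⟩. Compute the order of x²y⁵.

Compute successive powers until reaching e:
  (x²y⁵)¹ = x²y⁵, (x²y⁵)² = x⁴y³, (x²y⁵)³ = xy, (x²y⁵)⁴ = x³y⁶, (x²y⁵)⁵ = y⁴, (x²y⁵)⁶ = x²y², (x²y⁵)⁷ = x⁴, (x²y⁵)⁸ = xy⁵, (x²y⁵)⁹ = x³y³, (x²y⁵)¹⁰ = y, (x²y⁵)¹¹ = x²y⁶, (x²y⁵)¹² = x⁴y⁴, (x²y⁵)¹³ = xy², (x²y⁵)¹⁴ = x³, (x²y⁵)¹⁵ = y⁵, (x²y⁵)¹⁶ = x²y³, (x²y⁵)¹⁷ = x⁴y, (x²y⁵)¹⁸ = xy⁶, (x²y⁵)¹⁹ = x³y⁴, (x²y⁵)²⁰ = y², (x²y⁵)²¹ = x², (x²y⁵)²² = x⁴y⁵, (x²y⁵)²³ = xy³, (x²y⁵)²⁴ = x³y, (x²y⁵)²⁵ = y⁶, (x²y⁵)²⁶ = x²y⁴, (x²y⁵)²⁷ = x⁴y², (x²y⁵)²⁸ = x, (x²y⁵)²⁹ = x³y⁵, (x²y⁵)³⁰ = y³, (x²y⁵)³¹ = x²y, (x²y⁵)³² = x⁴y⁶, (x²y⁵)³³ = xy⁴, (x²y⁵)³⁴ = x³y², (x²y⁵)³⁵ = e.
The smallest positive k with (x²y⁵)ᵏ = e is 35.

Answer: 35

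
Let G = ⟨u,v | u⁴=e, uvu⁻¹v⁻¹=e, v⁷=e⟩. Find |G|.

Enumerate words in the generators, reducing via the relations: the distinct elements are
  {e, u, v, uv, u², u³, v², v³, v⁴, v⁵, v⁶, uv², uv³, uv⁴, uv⁵, uv⁶, u²v, u³v, u²v², u²v³, u²v⁴, u²v⁵, u²v⁶, u³v², u³v³, u³v⁴, u³v⁵, u³v⁶}.
No further products give new elements, so |G| = 28.

Answer: 28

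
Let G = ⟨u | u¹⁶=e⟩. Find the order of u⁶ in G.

Compute successive powers until reaching e:
  (u⁶)¹ = u⁶, (u⁶)² = u¹², (u⁶)³ = u², (u⁶)⁴ = u⁸, (u⁶)⁵ = u¹⁴, (u⁶)⁶ = u⁴, (u⁶)⁷ = u¹⁰, (u⁶)⁸ = e.
The smallest positive k with (u⁶)ᵏ = e is 8.

Answer: 8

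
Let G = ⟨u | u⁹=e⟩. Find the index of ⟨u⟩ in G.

First find ord(u) by computing successive powers:
  u¹ = u, u² = u², u³ = u³, u⁴ = u⁴, u⁵ = u⁵, u⁶ = u⁶, u⁷ = u⁷, u⁸ = u⁸, u⁹ = e.
So |⟨u⟩| = ord(u) = 9. With |G| = 9, by Lagrange [G : ⟨u⟩] = 9/9 = 1.

Answer: 1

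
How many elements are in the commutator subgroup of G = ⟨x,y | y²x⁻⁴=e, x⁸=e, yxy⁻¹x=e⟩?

G' = [G, G] is generated by all commutators. The generator-pair commutators are: [x, y] = x².
The subgroup they normally generate is {e, x², x⁴, x⁶}, of order 4.
Check: |G/G'| = 16/4 = 4 is the order of the abelianisation.

Answer: 4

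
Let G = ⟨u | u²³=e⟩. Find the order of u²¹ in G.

Compute successive powers until reaching e:
  (u²¹)¹ = u²¹, (u²¹)² = u¹⁹, (u²¹)³ = u¹⁷, (u²¹)⁴ = u¹⁵, (u²¹)⁵ = u¹³, (u²¹)⁶ = u¹¹, (u²¹)⁷ = u⁹, (u²¹)⁸ = u⁷, (u²¹)⁹ = u⁵, (u²¹)¹⁰ = u³, (u²¹)¹¹ = u, (u²¹)¹² = u²², (u²¹)¹³ = u²⁰, (u²¹)¹⁴ = u¹⁸, (u²¹)¹⁵ = u¹⁶, (u²¹)¹⁶ = u¹⁴, (u²¹)¹⁷ = u¹², (u²¹)¹⁸ = u¹⁰, (u²¹)¹⁹ = u⁸, (u²¹)²⁰ = u⁶, (u²¹)²¹ = u⁴, (u²¹)²² = u², (u²¹)²³ = e.
The smallest positive k with (u²¹)ᵏ = e is 23.

Answer: 23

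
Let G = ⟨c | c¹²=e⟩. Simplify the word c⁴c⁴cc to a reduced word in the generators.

Multiply left to right, reducing at each step:
  (c⁴) · c⁴ = c⁸
  (c⁸) · c = c⁹
  (c⁹) · c = c¹⁰

Answer: c¹⁰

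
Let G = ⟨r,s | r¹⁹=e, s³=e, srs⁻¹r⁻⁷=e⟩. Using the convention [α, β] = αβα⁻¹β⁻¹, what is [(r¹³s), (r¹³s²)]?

[(r¹³s), (r¹³s²)] = (r¹³s)·(r¹³s²)·(r¹³s)⁻¹·(r¹³s²)⁻¹.
  (r¹³s) · (r¹³s²) = r⁹
  (r⁹) · (r⁹s²) = r¹⁸s²
  (r¹⁸s²) · (r⁴s) = r⁵

Answer: r⁵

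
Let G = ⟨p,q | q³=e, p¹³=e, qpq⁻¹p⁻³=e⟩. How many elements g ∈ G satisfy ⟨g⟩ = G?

⟨g⟩ = G would require ord(g) = |G| = 39, but the maximum element order in G is 13 < 39. So G is not cyclic and no single element generates it: the count is 0.

Answer: 0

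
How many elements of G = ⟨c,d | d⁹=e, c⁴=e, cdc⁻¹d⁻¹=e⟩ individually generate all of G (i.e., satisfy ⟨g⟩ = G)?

G is cyclic of order 36. An element generates G iff its order is 36, and a cyclic group of order 36 has exactly φ(36) = 12 such elements.

Answer: 12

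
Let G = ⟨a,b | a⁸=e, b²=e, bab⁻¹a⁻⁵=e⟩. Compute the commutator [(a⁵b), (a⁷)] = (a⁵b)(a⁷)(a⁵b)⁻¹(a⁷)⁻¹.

[(a⁵b), (a⁷)] = (a⁵b)·(a⁷)·(a⁵b)⁻¹·(a⁷)⁻¹.
  (a⁵b) · (a⁷) = b
  b · (a⁷b) = a³
  (a³) · a = a⁴

Answer: a⁴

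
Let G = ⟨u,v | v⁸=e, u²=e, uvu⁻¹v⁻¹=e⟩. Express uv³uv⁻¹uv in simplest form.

Multiply left to right, reducing at each step:
  u · v³ = uv³
  (uv³) · u = v³
  (v³) · v⁻¹ = v²
  (v²) · u = uv²
  (uv²) · v = uv³

Answer: uv³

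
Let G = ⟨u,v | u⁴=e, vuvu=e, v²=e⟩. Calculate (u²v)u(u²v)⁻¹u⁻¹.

[(u²v), u] = (u²v)·u·(u²v)⁻¹·u⁻¹.
  (u²v) · u = uv
  (uv) · (u²v) = u³
  (u³) · (u³) = u²

Answer: u²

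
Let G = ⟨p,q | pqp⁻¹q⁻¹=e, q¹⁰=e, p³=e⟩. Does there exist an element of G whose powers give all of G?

|G| = 30. The element pq has order 30 (its powers give 30 distinct elements), so ⟨pq⟩ = G and G is cyclic.

Answer: Yes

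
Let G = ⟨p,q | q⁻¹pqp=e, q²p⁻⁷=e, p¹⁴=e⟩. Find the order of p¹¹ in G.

Compute successive powers until reaching e:
  (p¹¹)¹ = p¹¹, (p¹¹)² = p⁸, (p¹¹)³ = p⁵, (p¹¹)⁴ = p², (p¹¹)⁵ = p¹³, (p¹¹)⁶ = p¹⁰, (p¹¹)⁷ = p⁷, (p¹¹)⁸ = p⁴, (p¹¹)⁹ = p, (p¹¹)¹⁰ = p¹², (p¹¹)¹¹ = p⁹, (p¹¹)¹² = p⁶, (p¹¹)¹³ = p³, (p¹¹)¹⁴ = e.
The smallest positive k with (p¹¹)ᵏ = e is 14.

Answer: 14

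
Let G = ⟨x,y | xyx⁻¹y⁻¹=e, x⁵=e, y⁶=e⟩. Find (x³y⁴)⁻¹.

The order of (x³y⁴) is 15 (smallest k with (x³y⁴)ᵏ = e), so (x³y⁴)⁻¹ = (x³y⁴)¹⁴ = x²y².
Check: (x³y⁴) · (x²y²) → (x³y⁴) · x² = y⁴;   (y⁴) · y² = e, giving e as required.

Answer: x²y²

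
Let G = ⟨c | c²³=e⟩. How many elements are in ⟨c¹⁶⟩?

|⟨c¹⁶⟩| equals the order of c¹⁶. Compute successive powers until reaching e:
  (c¹⁶)¹ = c¹⁶, (c¹⁶)² = c⁹, (c¹⁶)³ = c², (c¹⁶)⁴ = c¹⁸, (c¹⁶)⁵ = c¹¹, (c¹⁶)⁶ = c⁴, (c¹⁶)⁷ = c²⁰, (c¹⁶)⁸ = c¹³, (c¹⁶)⁹ = c⁶, (c¹⁶)¹⁰ = c²², (c¹⁶)¹¹ = c¹⁵, (c¹⁶)¹² = c⁸, (c¹⁶)¹³ = c, (c¹⁶)¹⁴ = c¹⁷, (c¹⁶)¹⁵ = c¹⁰, (c¹⁶)¹⁶ = c³, (c¹⁶)¹⁷ = c¹⁹, (c¹⁶)¹⁸ = c¹², (c¹⁶)¹⁹ = c⁵, (c¹⁶)²⁰ = c²¹, (c¹⁶)²¹ = c¹⁴, (c¹⁶)²² = c⁷, (c¹⁶)²³ = e.
The smallest positive k with (c¹⁶)ᵏ = e is 23, so |⟨c¹⁶⟩| = 23.

Answer: 23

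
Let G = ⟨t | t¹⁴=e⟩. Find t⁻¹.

The order of t is 14 (smallest k with tᵏ = e), so t⁻¹ = t¹³ = t¹³.
Check: t · (t¹³) → t · t¹³ = e, giving e as required.

Answer: t¹³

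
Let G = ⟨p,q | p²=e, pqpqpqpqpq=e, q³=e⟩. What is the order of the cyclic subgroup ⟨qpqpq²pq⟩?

|⟨qpqpq²pq⟩| equals the order of qpqpq²pq. Compute successive powers until reaching e:
  (qpqpq²pq)¹ = qpqpq²pq, (qpqpq²pq)² = q²pqpq²pq², (qpqpq²pq)³ = e.
The smallest positive k with (qpqpq²pq)ᵏ = e is 3, so |⟨qpqpq²pq⟩| = 3.

Answer: 3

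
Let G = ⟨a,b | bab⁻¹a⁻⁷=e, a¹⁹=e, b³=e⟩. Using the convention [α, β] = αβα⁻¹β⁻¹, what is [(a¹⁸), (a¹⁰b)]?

[(a¹⁸), (a¹⁰b)] = (a¹⁸)·(a¹⁰b)·(a¹⁸)⁻¹·(a¹⁰b)⁻¹.
  (a¹⁸) · (a¹⁰b) = a⁹b
  (a⁹b) · a = a¹⁶b
  (a¹⁶b) · (a⁴b²) = a⁶

Answer: a⁶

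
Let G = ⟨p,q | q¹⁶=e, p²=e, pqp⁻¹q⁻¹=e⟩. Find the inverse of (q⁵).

The order of (q⁵) is 16 (smallest k with (q⁵)ᵏ = e), so (q⁵)⁻¹ = (q⁵)¹⁵ = q¹¹.
Check: (q⁵) · (q¹¹) → (q⁵) · q¹¹ = e, giving e as required.

Answer: q¹¹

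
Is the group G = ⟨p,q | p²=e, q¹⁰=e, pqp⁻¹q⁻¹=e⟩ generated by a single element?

|G| = 20, but the maximum element order in G is 10 < 20. No single element generates all of G, so G is not cyclic.

Answer: No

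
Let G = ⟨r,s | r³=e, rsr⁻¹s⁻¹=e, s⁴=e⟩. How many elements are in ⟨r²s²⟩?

|⟨r²s²⟩| equals the order of r²s². Compute successive powers until reaching e:
  (r²s²)¹ = r²s², (r²s²)² = r, (r²s²)³ = s², (r²s²)⁴ = r², (r²s²)⁵ = rs², (r²s²)⁶ = e.
The smallest positive k with (r²s²)ᵏ = e is 6, so |⟨r²s²⟩| = 6.

Answer: 6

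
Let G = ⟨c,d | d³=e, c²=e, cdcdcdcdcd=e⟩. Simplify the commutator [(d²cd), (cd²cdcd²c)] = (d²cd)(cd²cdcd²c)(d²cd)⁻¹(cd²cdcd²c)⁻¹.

[(d²cd), (cd²cdcd²c)] = (d²cd)·(cd²cdcd²c)·(d²cd)⁻¹·(cd²cdcd²c)⁻¹.
  (d²cd) · (cd²cdcd²c) = cdcd²cdcd²cd
  (cdcd²cdcd²cd) · (d²cd) = cdcd²cdc
  (cdcd²cdc) · (cdcd²cdc) = cd²cd²c

Answer: cd²cd²c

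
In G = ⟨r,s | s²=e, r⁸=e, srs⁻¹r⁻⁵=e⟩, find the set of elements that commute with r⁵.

⟨r⁵⟩ ⊆ C_G(r⁵) since powers of r⁵ commute with r⁵; so |C_G(r⁵)| ≥ |⟨r⁵⟩| = 8.
By orbit–stabilizer, |C_G(r⁵)| = |G| / |conj. class of r⁵| = 16 / 2 = 8.
The 8 elements commuting with r⁵ are {e, r, r², r³, r⁴, r⁵, r⁶, r⁷}.

Answer: {e, r, r², r³, r⁴, r⁵, r⁶, r⁷}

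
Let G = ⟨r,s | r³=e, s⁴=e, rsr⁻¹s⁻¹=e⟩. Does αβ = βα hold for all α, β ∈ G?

Each pair of generators commutes: r·s = rs = s·r. Since the generators pairwise commute, every element of G commutes with every other, so G is abelian.

Answer: Yes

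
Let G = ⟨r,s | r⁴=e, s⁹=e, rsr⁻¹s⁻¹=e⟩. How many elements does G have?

Enumerate words in the generators, reducing via the relations: the distinct elements are
  {e, r, s, rs, r², r³, s², s³, s⁴, s⁵, s⁶, s⁷, s⁸, rs², rs³, rs⁴, rs⁵, rs⁶, rs⁷, rs⁸, r²s, r³s, r²s², r²s³, r²s⁴, r²s⁵, r²s⁶, r²s⁷, r²s⁸, r³s², r³s³, r³s⁴, r³s⁵, r³s⁶, r³s⁷, r³s⁸}.
No further products give new elements, so |G| = 36.

Answer: 36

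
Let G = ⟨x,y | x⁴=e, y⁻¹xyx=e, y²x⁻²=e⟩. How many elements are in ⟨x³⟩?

|⟨x³⟩| equals the order of x³. Compute successive powers until reaching e:
  (x³)¹ = x³, (x³)² = x², (x³)³ = x, (x³)⁴ = e.
The smallest positive k with (x³)ᵏ = e is 4, so |⟨x³⟩| = 4.

Answer: 4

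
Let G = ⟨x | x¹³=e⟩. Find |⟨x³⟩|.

|⟨x³⟩| equals the order of x³. Compute successive powers until reaching e:
  (x³)¹ = x³, (x³)² = x⁶, (x³)³ = x⁹, (x³)⁴ = x¹², (x³)⁵ = x², (x³)⁶ = x⁵, (x³)⁷ = x⁸, (x³)⁸ = x¹¹, (x³)⁹ = x, (x³)¹⁰ = x⁴, (x³)¹¹ = x⁷, (x³)¹² = x¹⁰, (x³)¹³ = e.
The smallest positive k with (x³)ᵏ = e is 13, so |⟨x³⟩| = 13.

Answer: 13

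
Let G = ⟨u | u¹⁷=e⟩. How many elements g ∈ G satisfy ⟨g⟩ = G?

G is cyclic of order 17. An element generates G iff its order is 17, and a cyclic group of order 17 has exactly φ(17) = 16 such elements.

Answer: 16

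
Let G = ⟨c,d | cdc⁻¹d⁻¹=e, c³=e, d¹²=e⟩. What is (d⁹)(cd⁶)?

Compute (d⁹) · (cd⁶) by multiplying left to right and reducing via the relations at each step:
  (d⁹) · c = cd⁹
  (cd⁹) · d⁶ = cd³

Answer: cd³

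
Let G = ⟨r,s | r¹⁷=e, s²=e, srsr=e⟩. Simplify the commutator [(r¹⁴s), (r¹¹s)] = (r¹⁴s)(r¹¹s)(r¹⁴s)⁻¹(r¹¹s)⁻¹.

[(r¹⁴s), (r¹¹s)] = (r¹⁴s)·(r¹¹s)·(r¹⁴s)⁻¹·(r¹¹s)⁻¹.
  (r¹⁴s) · (r¹¹s) = r³
  (r³) · (r¹⁴s) = s
  s · (r¹¹s) = r⁶

Answer: r⁶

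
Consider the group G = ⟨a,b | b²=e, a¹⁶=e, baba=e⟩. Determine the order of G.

Enumerate words in the generators, reducing via the relations: the distinct elements are
  {a, b, e, ab, a², a³, a⁴, a⁵, a⁶, a⁷, a⁸, a⁹, a²b, a³b, a¹², a¹³, a¹¹, a¹⁰, a¹⁴, a¹⁵, a⁴b, a⁵b, a⁶b, a⁷b, a⁸b, a⁹b, a¹²b, a¹³b, a¹¹b, a¹⁰b, a¹⁴b, a¹⁵b}.
No further products give new elements, so |G| = 32.

Answer: 32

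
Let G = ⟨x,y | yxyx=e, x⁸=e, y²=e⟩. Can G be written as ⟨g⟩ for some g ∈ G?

Every cyclic group is abelian. But x·y = xy while y·x = x⁷y, so x·y ≠ y·x and G is not abelian. Hence G is not cyclic.

Answer: No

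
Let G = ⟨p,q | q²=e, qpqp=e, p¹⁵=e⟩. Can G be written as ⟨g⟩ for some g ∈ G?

Every cyclic group is abelian. But p·q = pq while q·p = p¹⁴q, so p·q ≠ q·p and G is not abelian. Hence G is not cyclic.

Answer: No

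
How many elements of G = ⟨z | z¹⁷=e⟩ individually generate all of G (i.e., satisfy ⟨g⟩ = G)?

G is cyclic of order 17. An element generates G iff its order is 17, and a cyclic group of order 17 has exactly φ(17) = 16 such elements.

Answer: 16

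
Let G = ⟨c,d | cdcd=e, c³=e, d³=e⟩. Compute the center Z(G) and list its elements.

An element z ∈ Z(G) iff z commutes with every generator.
For example e is central: e·c = c = c·e; e·d = d = d·e.
Whereas c ∉ Z(G) since c·d = cd ≠ c²d² = d·c.
Checking each of the 12 elements this way gives Z(G) = {e}, of order 1.

Answer: {e}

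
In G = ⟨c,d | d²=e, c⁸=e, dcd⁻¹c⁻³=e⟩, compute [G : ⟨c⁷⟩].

First find ord(c⁷) by computing successive powers:
  (c⁷)¹ = c⁷, (c⁷)² = c⁶, (c⁷)³ = c⁵, (c⁷)⁴ = c⁴, (c⁷)⁵ = c³, (c⁷)⁶ = c², (c⁷)⁷ = c, (c⁷)⁸ = e.
So |⟨c⁷⟩| = ord(c⁷) = 8. With |G| = 16, by Lagrange [G : ⟨c⁷⟩] = 16/8 = 2.

Answer: 2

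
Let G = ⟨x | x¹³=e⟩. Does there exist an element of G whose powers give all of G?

|G| = 13. The element x has order 13 (its powers give 13 distinct elements), so ⟨x⟩ = G and G is cyclic.

Answer: Yes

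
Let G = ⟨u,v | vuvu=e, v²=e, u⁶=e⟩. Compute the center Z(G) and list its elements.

An element z ∈ Z(G) iff z commutes with every generator.
For example u³ is central: (u³)·u = u⁴ = u·(u³); (u³)·v = u³v = v·(u³).
Whereas u ∉ Z(G) since u·v = uv ≠ u⁵v = v·u.
Checking each of the 12 elements this way gives Z(G) = {e, u³}, of order 2.

Answer: {e, u³}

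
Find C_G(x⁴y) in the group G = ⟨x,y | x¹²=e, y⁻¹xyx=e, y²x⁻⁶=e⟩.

⟨x⁴y⟩ ⊆ C_G(x⁴y) since powers of x⁴y commute with x⁴y; so |C_G(x⁴y)| ≥ |⟨x⁴y⟩| = 4.
By orbit–stabilizer, |C_G(x⁴y)| = |G| / |conj. class of x⁴y| = 24 / 6 = 4.
The 4 elements commuting with x⁴y are {e, x⁶, x⁴y, x⁴y⁻¹}.

Answer: {e, x⁶, x⁴y, x⁴y⁻¹}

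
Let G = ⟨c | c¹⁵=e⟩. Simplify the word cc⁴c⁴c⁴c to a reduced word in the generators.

Multiply left to right, reducing at each step:
  c · c⁴ = c⁵
  (c⁵) · c⁴ = c⁹
  (c⁹) · c⁴ = c¹³
  (c¹³) · c = c¹⁴

Answer: c¹⁴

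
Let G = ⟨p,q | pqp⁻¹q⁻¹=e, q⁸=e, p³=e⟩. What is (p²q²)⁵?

Compute successive powers of (p²q²), reducing at each step:
  (p²q²)²: (p²q²) · p² = pq²;   (pq²) · q² = pq⁴
  (p²q²)³: (pq⁴) · p² = q⁴;   (q⁴) · q² = q⁶
  (p²q²)⁴: (q⁶) · p² = p²q⁶;   (p²q⁶) · q² = p²
  (p²q²)⁵: (p²) · p² = p;   p · q² = pq²

Answer: pq²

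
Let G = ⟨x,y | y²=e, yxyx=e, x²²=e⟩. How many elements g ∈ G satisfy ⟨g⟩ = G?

⟨g⟩ = G would require ord(g) = |G| = 44, but the maximum element order in G is 22 < 44. So G is not cyclic and no single element generates it: the count is 0.

Answer: 0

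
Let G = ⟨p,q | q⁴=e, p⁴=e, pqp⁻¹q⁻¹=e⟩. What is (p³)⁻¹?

The order of (p³) is 4 (smallest k with (p³)ᵏ = e), so (p³)⁻¹ = (p³)³ = p.
Check: (p³) · p → (p³) · p = e, giving e as required.

Answer: p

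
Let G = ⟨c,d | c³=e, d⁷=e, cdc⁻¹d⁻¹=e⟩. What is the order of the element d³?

Compute successive powers until reaching e:
  (d³)¹ = d³, (d³)² = d⁶, (d³)³ = d², (d³)⁴ = d⁵, (d³)⁵ = d, (d³)⁶ = d⁴, (d³)⁷ = e.
The smallest positive k with (d³)ᵏ = e is 7.

Answer: 7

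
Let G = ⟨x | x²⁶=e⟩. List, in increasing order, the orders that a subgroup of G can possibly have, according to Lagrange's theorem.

|G| = 26 = 2 · 13. By Lagrange's theorem the order of any subgroup divides 26; the divisors of 26 are 1, 2, 13, 26.

Answer: 1, 2, 13, 26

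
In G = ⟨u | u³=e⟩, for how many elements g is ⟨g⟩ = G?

G is cyclic of order 3. An element generates G iff its order is 3, and a cyclic group of order 3 has exactly φ(3) = 2 such elements.

Answer: 2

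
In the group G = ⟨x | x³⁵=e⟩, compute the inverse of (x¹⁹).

The order of (x¹⁹) is 35 (smallest k with (x¹⁹)ᵏ = e), so (x¹⁹)⁻¹ = (x¹⁹)³⁴ = x¹⁶.
Check: (x¹⁹) · (x¹⁶) → (x¹⁹) · x¹⁶ = e, giving e as required.

Answer: x¹⁶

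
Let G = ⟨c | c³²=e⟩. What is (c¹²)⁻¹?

The order of (c¹²) is 8 (smallest k with (c¹²)ᵏ = e), so (c¹²)⁻¹ = (c¹²)⁷ = c²⁰.
Check: (c¹²) · (c²⁰) → (c¹²) · c²⁰ = e, giving e as required.

Answer: c²⁰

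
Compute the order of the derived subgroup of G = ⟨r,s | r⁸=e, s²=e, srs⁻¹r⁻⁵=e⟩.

G' = [G, G] is generated by all commutators. The generator-pair commutators are: [r, s] = r⁴.
The subgroup they normally generate is {e, r⁴}, of order 2.
Check: |G/G'| = 16/2 = 8 is the order of the abelianisation.

Answer: 2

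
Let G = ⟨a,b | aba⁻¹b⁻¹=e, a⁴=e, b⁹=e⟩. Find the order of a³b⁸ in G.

Compute successive powers until reaching e:
  (a³b⁸)¹ = a³b⁸, (a³b⁸)² = a²b⁷, (a³b⁸)³ = ab⁶, (a³b⁸)⁴ = b⁵, (a³b⁸)⁵ = a³b⁴, (a³b⁸)⁶ = a²b³, (a³b⁸)⁷ = ab², (a³b⁸)⁸ = b, (a³b⁸)⁹ = a³, (a³b⁸)¹⁰ = a²b⁸, (a³b⁸)¹¹ = ab⁷, (a³b⁸)¹² = b⁶, (a³b⁸)¹³ = a³b⁵, (a³b⁸)¹⁴ = a²b⁴, (a³b⁸)¹⁵ = ab³, (a³b⁸)¹⁶ = b², (a³b⁸)¹⁷ = a³b, (a³b⁸)¹⁸ = a², (a³b⁸)¹⁹ = ab⁸, (a³b⁸)²⁰ = b⁷, (a³b⁸)²¹ = a³b⁶, (a³b⁸)²² = a²b⁵, (a³b⁸)²³ = ab⁴, (a³b⁸)²⁴ = b³, (a³b⁸)²⁵ = a³b², (a³b⁸)²⁶ = a²b, (a³b⁸)²⁷ = a, (a³b⁸)²⁸ = b⁸, (a³b⁸)²⁹ = a³b⁷, (a³b⁸)³⁰ = a²b⁶, (a³b⁸)³¹ = ab⁵, (a³b⁸)³² = b⁴, (a³b⁸)³³ = a³b³, (a³b⁸)³⁴ = a²b², (a³b⁸)³⁵ = ab, (a³b⁸)³⁶ = e.
The smallest positive k with (a³b⁸)ᵏ = e is 36.

Answer: 36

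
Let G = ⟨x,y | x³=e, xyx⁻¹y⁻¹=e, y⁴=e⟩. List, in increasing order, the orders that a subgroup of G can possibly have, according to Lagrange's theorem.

|G| = 12 = 2² · 3. By Lagrange's theorem the order of any subgroup divides 12; the divisors of 12 are 1, 2, 3, 4, 6, 12.

Answer: 1, 2, 3, 4, 6, 12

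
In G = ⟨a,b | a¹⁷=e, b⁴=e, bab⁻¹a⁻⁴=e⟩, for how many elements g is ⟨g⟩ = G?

⟨g⟩ = G would require ord(g) = |G| = 68, but the maximum element order in G is 17 < 68. So G is not cyclic and no single element generates it: the count is 0.

Answer: 0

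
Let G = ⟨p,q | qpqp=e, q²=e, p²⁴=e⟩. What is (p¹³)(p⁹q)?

Compute (p¹³) · (p⁹q) by multiplying left to right and reducing via the relations at each step:
  (p¹³) · p⁹ = p²²
  (p²²) · q = p²²q

Answer: p²²q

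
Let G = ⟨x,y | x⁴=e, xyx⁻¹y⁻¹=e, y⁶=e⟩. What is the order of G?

Enumerate words in the generators, reducing via the relations: the distinct elements are
  {e, x, y, xy, x², x³, y², y³, y⁴, y⁵, xy², xy³, xy⁴, xy⁵, x²y, x³y, x²y², x²y³, x²y⁴, x²y⁵, x³y², x³y³, x³y⁴, x³y⁵}.
No further products give new elements, so |G| = 24.

Answer: 24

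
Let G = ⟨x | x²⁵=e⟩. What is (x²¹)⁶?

Compute successive powers of (x²¹), reducing at each step:
  (x²¹)²: (x²¹) · x²¹ = x¹⁷
  (x²¹)³: (x¹⁷) · x²¹ = x¹³
  (x²¹)⁴: (x¹³) · x²¹ = x⁹
  (x²¹)⁵: (x⁹) · x²¹ = x⁵
  (x²¹)⁶: (x⁵) · x²¹ = x

Answer: x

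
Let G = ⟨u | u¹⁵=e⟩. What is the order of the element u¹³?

Compute successive powers until reaching e:
  (u¹³)¹ = u¹³, (u¹³)² = u¹¹, (u¹³)³ = u⁹, (u¹³)⁴ = u⁷, (u¹³)⁵ = u⁵, (u¹³)⁶ = u³, (u¹³)⁷ = u, (u¹³)⁸ = u¹⁴, (u¹³)⁹ = u¹², (u¹³)¹⁰ = u¹⁰, (u¹³)¹¹ = u⁸, (u¹³)¹² = u⁶, (u¹³)¹³ = u⁴, (u¹³)¹⁴ = u², (u¹³)¹⁵ = e.
The smallest positive k with (u¹³)ᵏ = e is 15.

Answer: 15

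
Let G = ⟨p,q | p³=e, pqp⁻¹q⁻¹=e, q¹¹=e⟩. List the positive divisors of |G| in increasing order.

|G| = 33 = 3 · 11. By Lagrange's theorem the order of any subgroup divides 33; the divisors of 33 are 1, 3, 11, 33.

Answer: 1, 3, 11, 33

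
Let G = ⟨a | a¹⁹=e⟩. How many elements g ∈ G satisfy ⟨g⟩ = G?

G is cyclic of order 19. An element generates G iff its order is 19, and a cyclic group of order 19 has exactly φ(19) = 18 such elements.

Answer: 18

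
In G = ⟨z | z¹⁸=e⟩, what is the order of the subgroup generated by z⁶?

|⟨z⁶⟩| equals the order of z⁶. Compute successive powers until reaching e:
  (z⁶)¹ = z⁶, (z⁶)² = z¹², (z⁶)³ = e.
The smallest positive k with (z⁶)ᵏ = e is 3, so |⟨z⁶⟩| = 3.

Answer: 3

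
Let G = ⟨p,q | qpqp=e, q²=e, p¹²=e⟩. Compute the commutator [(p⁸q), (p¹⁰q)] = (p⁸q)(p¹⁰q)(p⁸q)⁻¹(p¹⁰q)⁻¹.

[(p⁸q), (p¹⁰q)] = (p⁸q)·(p¹⁰q)·(p⁸q)⁻¹·(p¹⁰q)⁻¹.
  (p⁸q) · (p¹⁰q) = p¹⁰
  (p¹⁰) · (p⁸q) = p⁶q
  (p⁶q) · (p¹⁰q) = p⁸

Answer: p⁸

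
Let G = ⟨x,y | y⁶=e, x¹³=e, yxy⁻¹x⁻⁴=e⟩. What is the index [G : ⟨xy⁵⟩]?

First find ord(xy⁵) by computing successive powers:
  (xy⁵)¹ = xy⁵, (xy⁵)² = x¹¹y⁴, (xy⁵)³ = x⁷y³, (xy⁵)⁴ = x⁶y², (xy⁵)⁵ = x⁹y, (xy⁵)⁶ = e.
So |⟨xy⁵⟩| = ord(xy⁵) = 6. With |G| = 78, by Lagrange [G : ⟨xy⁵⟩] = 78/6 = 13.

Answer: 13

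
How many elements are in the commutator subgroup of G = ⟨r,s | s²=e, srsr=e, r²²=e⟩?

G' = [G, G] is generated by all commutators. The generator-pair commutators are: [r, s] = r².
The subgroup they normally generate is {e, r², r⁴, r⁶, r⁸, r¹⁰, r¹², r¹⁴, r¹⁶, r¹⁸, r²⁰}, of order 11.
Check: |G/G'| = 44/11 = 4 is the order of the abelianisation.

Answer: 11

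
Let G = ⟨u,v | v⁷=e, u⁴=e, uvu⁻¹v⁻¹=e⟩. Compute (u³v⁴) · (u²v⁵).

Compute (u³v⁴) · (u²v⁵) by multiplying left to right and reducing via the relations at each step:
  (u³v⁴) · u² = uv⁴
  (uv⁴) · v⁵ = uv²

Answer: uv²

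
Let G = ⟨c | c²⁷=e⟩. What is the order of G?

G is generated by a single element, so G is cyclic. The relator gives c²⁷ = e and no smaller power is forced to be e, so the 27 powers {c, e, c², c³, c⁴, c⁵, c⁶, c⁷, c⁸, c⁹, c²², c²³, c²¹, c²⁰, c²⁴, c²⁵, c²⁶, c¹², c¹³, c¹¹, c¹⁰, c¹⁴, c¹⁵, c¹⁶, c¹⁷, c¹⁸, c¹⁹} are distinct. Hence |G| = 27.

Answer: 27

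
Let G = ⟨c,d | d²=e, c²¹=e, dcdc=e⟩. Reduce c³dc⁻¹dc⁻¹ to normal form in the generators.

Multiply left to right, reducing at each step:
  (c³) · d = c³d
  (c³d) · c⁻¹ = c⁴d
  (c⁴d) · d = c⁴
  (c⁴) · c⁻¹ = c³

Answer: c³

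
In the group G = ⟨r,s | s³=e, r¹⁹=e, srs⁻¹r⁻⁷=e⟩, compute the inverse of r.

The order of r is 19 (smallest k with rᵏ = e), so r⁻¹ = r¹⁸ = r¹⁸.
Check: r · (r¹⁸) → r · r¹⁸ = e, giving e as required.

Answer: r¹⁸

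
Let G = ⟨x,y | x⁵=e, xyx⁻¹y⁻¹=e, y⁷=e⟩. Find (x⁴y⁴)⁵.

Compute successive powers of (x⁴y⁴), reducing at each step:
  (x⁴y⁴)²: (x⁴y⁴) · x⁴ = x³y⁴;   (x³y⁴) · y⁴ = x³y
  (x⁴y⁴)³: (x³y) · x⁴ = x²y;   (x²y) · y⁴ = x²y⁵
  (x⁴y⁴)⁴: (x²y⁵) · x⁴ = xy⁵;   (xy⁵) · y⁴ = xy²
  (x⁴y⁴)⁵: (xy²) · x⁴ = y²;   (y²) · y⁴ = y⁶

Answer: y⁶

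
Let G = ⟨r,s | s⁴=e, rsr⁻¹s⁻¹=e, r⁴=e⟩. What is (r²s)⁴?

Compute successive powers of (r²s), reducing at each step:
  (r²s)²: (r²s) · r² = s;   s · s = s²
  (r²s)³: (s²) · r² = r²s²;   (r²s²) · s = r²s³
  (r²s)⁴: (r²s³) · r² = s³;   (s³) · s = e

Answer: e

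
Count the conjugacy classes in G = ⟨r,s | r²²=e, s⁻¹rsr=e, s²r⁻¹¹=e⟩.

The conjugacy classes (representative and size) are:
  [e] (size 1), [r²¹] (size 2), [r²] (size 2), [r³] (size 2), [r¹⁸] (size 2), [r¹⁷] (size 2), [r⁶] (size 2), [r⁷] (size 2), [r⁸] (size 2), [r¹³] (size 2), [r¹²] (size 2), [r¹¹] (size 1), [r¹⁰s] (size 11), [r⁷s] (size 11).
Class equation: 1 + 2 + 2 + 2 + 2 + 2 + 2 + 2 + 2 + 2 + 2 + 1 + 11 + 11 = 44 = |G|. So G has 14 conjugacy classes.

Answer: 14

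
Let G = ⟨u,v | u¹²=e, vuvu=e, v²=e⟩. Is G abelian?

u·v = uv but v·u = u¹¹v, so u·v ≠ v·u and G is not abelian.

Answer: No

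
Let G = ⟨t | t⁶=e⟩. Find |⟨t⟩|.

|⟨t⟩| equals the order of t. Compute successive powers until reaching e:
  t¹ = t, t² = t², t³ = t³, t⁴ = t⁴, t⁵ = t⁵, t⁶ = e.
The smallest positive k with tᵏ = e is 6, so |⟨t⟩| = 6.

Answer: 6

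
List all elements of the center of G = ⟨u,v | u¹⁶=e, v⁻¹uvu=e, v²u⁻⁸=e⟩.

An element z ∈ Z(G) iff z commutes with every generator.
For example u⁸ is central: (u⁸)·u = u⁹ = u·(u⁸); (u⁸)·v = v⁻¹ = v·(u⁸).
Whereas u ∉ Z(G) since u·v = uv ≠ u⁷v⁻¹ = v·u.
Checking each of the 32 elements this way gives Z(G) = {e, u⁸}, of order 2.

Answer: {e, u⁸}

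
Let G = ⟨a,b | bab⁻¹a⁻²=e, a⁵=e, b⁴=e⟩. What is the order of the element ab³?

Compute successive powers until reaching e:
  (ab³)¹ = ab³, (ab³)² = a⁴b², (ab³)³ = a³b, (ab³)⁴ = e.
The smallest positive k with (ab³)ᵏ = e is 4.

Answer: 4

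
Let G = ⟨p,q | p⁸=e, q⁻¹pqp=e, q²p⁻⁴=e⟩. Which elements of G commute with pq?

⟨pq⟩ ⊆ C_G(pq) since powers of pq commute with pq; so |C_G(pq)| ≥ |⟨pq⟩| = 4.
By orbit–stabilizer, |C_G(pq)| = |G| / |conj. class of pq| = 16 / 4 = 4.
The 4 elements commuting with pq are {e, p⁴, pq, pq⁻¹}.

Answer: {e, p⁴, pq, pq⁻¹}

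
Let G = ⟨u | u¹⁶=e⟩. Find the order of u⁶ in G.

Compute successive powers until reaching e:
  (u⁶)¹ = u⁶, (u⁶)² = u¹², (u⁶)³ = u², (u⁶)⁴ = u⁸, (u⁶)⁵ = u¹⁴, (u⁶)⁶ = u⁴, (u⁶)⁷ = u¹⁰, (u⁶)⁸ = e.
The smallest positive k with (u⁶)ᵏ = e is 8.

Answer: 8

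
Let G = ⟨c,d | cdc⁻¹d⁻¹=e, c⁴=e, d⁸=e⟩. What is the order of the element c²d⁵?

Compute successive powers until reaching e:
  (c²d⁵)¹ = c²d⁵, (c²d⁵)² = d², (c²d⁵)³ = c²d⁷, (c²d⁵)⁴ = d⁴, (c²d⁵)⁵ = c²d, (c²d⁵)⁶ = d⁶, (c²d⁵)⁷ = c²d³, (c²d⁵)⁸ = e.
The smallest positive k with (c²d⁵)ᵏ = e is 8.

Answer: 8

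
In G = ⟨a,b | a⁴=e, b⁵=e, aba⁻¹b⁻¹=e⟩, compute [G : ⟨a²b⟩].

First find ord(a²b) by computing successive powers:
  (a²b)¹ = a²b, (a²b)² = b², (a²b)³ = a²b³, (a²b)⁴ = b⁴, (a²b)⁵ = a², (a²b)⁶ = b, (a²b)⁷ = a²b², (a²b)⁸ = b³, (a²b)⁹ = a²b⁴, (a²b)¹⁰ = e.
So |⟨a²b⟩| = ord(a²b) = 10. With |G| = 20, by Lagrange [G : ⟨a²b⟩] = 20/10 = 2.

Answer: 2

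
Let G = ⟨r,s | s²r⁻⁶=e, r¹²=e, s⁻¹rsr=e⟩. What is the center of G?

An element z ∈ Z(G) iff z commutes with every generator.
For example r⁶ is central: (r⁶)·r = r⁷ = r·(r⁶); (r⁶)·s = s⁻¹ = s·(r⁶).
Whereas r ∉ Z(G) since r·s = rs ≠ r⁵s⁻¹ = s·r.
Checking each of the 24 elements this way gives Z(G) = {e, r⁶}, of order 2.

Answer: {e, r⁶}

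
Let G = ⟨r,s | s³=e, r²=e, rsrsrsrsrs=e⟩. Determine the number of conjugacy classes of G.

The conjugacy classes (representative and size) are:
  [e] (size 1), [rsrs²rsrs²r] (size 15), [srsrs²r] (size 20), [rs²rs²r] (size 12), [s²rsrs²] (size 12).
Class equation: 1 + 15 + 20 + 12 + 12 = 60 = |G|. So G has 5 conjugacy classes.

Answer: 5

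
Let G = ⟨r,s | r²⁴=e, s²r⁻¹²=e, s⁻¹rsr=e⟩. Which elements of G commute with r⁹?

⟨r⁹⟩ ⊆ C_G(r⁹) since powers of r⁹ commute with r⁹; so |C_G(r⁹)| ≥ |⟨r⁹⟩| = 8.
By orbit–stabilizer, |C_G(r⁹)| = |G| / |conj. class of r⁹| = 48 / 2 = 24.
The 24 elements commuting with r⁹ are {e, r, r², r³, r⁴, r⁵, r⁶, r⁷, r⁸, r⁹, r¹⁰, r¹¹, r¹², r¹³, r¹⁴, r¹⁵, r¹⁶, r¹⁷, r¹⁸, r¹⁹, r²⁰, r²¹, r²², r²³}.

Answer: {e, r, r², r³, r⁴, r⁵, r⁶, r⁷, r⁸, r⁹, r¹⁰, r¹¹, r¹², r¹³, r¹⁴, r¹⁵, r¹⁶, r¹⁷, r¹⁸, r¹⁹, r²⁰, r²¹, r²², r²³}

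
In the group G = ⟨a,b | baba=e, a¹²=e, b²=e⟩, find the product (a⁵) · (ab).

Compute (a⁵) · (ab) by multiplying left to right and reducing via the relations at each step:
  (a⁵) · a = a⁶
  (a⁶) · b = a⁶b

Answer: a⁶b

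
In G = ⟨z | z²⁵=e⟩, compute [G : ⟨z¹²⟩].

First find ord(z¹²) by computing successive powers:
  (z¹²)¹ = z¹², (z¹²)² = z²⁴, (z¹²)³ = z¹¹, (z¹²)⁴ = z²³, (z¹²)⁵ = z¹⁰, (z¹²)⁶ = z²², (z¹²)⁷ = z⁹, (z¹²)⁸ = z²¹, (z¹²)⁹ = z⁸, (z¹²)¹⁰ = z²⁰, (z¹²)¹¹ = z⁷, (z¹²)¹² = z¹⁹, (z¹²)¹³ = z⁶, (z¹²)¹⁴ = z¹⁸, (z¹²)¹⁵ = z⁵, (z¹²)¹⁶ = z¹⁷, (z¹²)¹⁷ = z⁴, (z¹²)¹⁸ = z¹⁶, (z¹²)¹⁹ = z³, (z¹²)²⁰ = z¹⁵, (z¹²)²¹ = z², (z¹²)²² = z¹⁴, (z¹²)²³ = z, (z¹²)²⁴ = z¹³, (z¹²)²⁵ = e.
So |⟨z¹²⟩| = ord(z¹²) = 25. With |G| = 25, by Lagrange [G : ⟨z¹²⟩] = 25/25 = 1.

Answer: 1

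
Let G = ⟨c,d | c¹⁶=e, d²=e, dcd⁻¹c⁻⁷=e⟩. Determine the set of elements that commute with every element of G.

An element z ∈ Z(G) iff z commutes with every generator.
For example c⁸ is central: (c⁸)·c = c⁹ = c·(c⁸); (c⁸)·d = c⁸d = d·(c⁸).
Whereas c ∉ Z(G) since c·d = cd ≠ c⁷d = d·c.
Checking each of the 32 elements this way gives Z(G) = {e, c⁸}, of order 2.

Answer: {e, c⁸}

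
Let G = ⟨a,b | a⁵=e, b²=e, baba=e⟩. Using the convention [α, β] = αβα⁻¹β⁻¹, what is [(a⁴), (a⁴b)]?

[(a⁴), (a⁴b)] = (a⁴)·(a⁴b)·(a⁴)⁻¹·(a⁴b)⁻¹.
  (a⁴) · (a⁴b) = a³b
  (a³b) · a = a²b
  (a²b) · (a⁴b) = a³

Answer: a³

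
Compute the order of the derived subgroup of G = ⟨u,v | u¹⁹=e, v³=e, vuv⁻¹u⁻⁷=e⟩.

G' = [G, G] is generated by all commutators. The generator-pair commutators are: [u, v] = u¹³.
The subgroup they normally generate is {e, u, u², u³, u⁴, u⁵, u⁶, u⁷, u⁸, u⁹, u¹⁰, u¹¹, u¹², u¹³, u¹⁴, u¹⁵, u¹⁶, u¹⁷, u¹⁸}, of order 19.
Check: |G/G'| = 57/19 = 3 is the order of the abelianisation.

Answer: 19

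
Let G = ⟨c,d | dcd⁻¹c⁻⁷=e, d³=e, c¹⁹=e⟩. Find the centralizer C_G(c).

⟨c⟩ ⊆ C_G(c) since powers of c commute with c; so |C_G(c)| ≥ |⟨c⟩| = 19.
By orbit–stabilizer, |C_G(c)| = |G| / |conj. class of c| = 57 / 3 = 19.
The 19 elements commuting with c are {e, c, c², c³, c⁴, c⁵, c⁶, c⁷, c⁸, c⁹, c¹⁰, c¹¹, c¹², c¹³, c¹⁴, c¹⁵, c¹⁶, c¹⁷, c¹⁸}.

Answer: {e, c, c², c³, c⁴, c⁵, c⁶, c⁷, c⁸, c⁹, c¹⁰, c¹¹, c¹², c¹³, c¹⁴, c¹⁵, c¹⁶, c¹⁷, c¹⁸}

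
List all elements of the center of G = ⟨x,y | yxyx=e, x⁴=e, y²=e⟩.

An element z ∈ Z(G) iff z commutes with every generator.
For example x² is central: (x²)·x = x³ = x·(x²); (x²)·y = x²y = y·(x²).
Whereas x ∉ Z(G) since x·y = xy ≠ x³y = y·x.
Checking each of the 8 elements this way gives Z(G) = {e, x²}, of order 2.

Answer: {e, x²}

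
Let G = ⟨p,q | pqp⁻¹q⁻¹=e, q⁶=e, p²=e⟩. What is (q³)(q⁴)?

Compute (q³) · (q⁴) by multiplying left to right and reducing via the relations at each step:
  (q³) · q⁴ = q

Answer: q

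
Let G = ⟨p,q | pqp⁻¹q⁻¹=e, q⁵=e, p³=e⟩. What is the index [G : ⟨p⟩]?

First find ord(p) by computing successive powers:
  p¹ = p, p² = p², p³ = e.
So |⟨p⟩| = ord(p) = 3. With |G| = 15, by Lagrange [G : ⟨p⟩] = 15/3 = 5.

Answer: 5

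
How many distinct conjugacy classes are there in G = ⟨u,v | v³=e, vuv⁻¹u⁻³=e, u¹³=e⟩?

The conjugacy classes (representative and size) are:
  [e] (size 1), [u] (size 3), [u⁵] (size 3), [u¹⁰] (size 3), [u⁸] (size 3), [u¹⁰v] (size 13), [u⁷v²] (size 13).
Class equation: 1 + 3 + 3 + 3 + 3 + 13 + 13 = 39 = |G|. So G has 7 conjugacy classes.

Answer: 7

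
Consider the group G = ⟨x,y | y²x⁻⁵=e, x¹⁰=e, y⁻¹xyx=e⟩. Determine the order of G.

Enumerate words in the generators, reducing via the relations: the distinct elements are
  {e, x, y, xy, x², x³, x⁴, x⁵, x⁶, x⁷, x⁸, x⁹, x²y, x³y, x⁴y, y⁻¹, xy⁻¹, x²y⁻¹, x³y⁻¹, x⁴y⁻¹}.
No further products give new elements, so |G| = 20.

Answer: 20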